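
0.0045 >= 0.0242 False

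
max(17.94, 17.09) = 17.94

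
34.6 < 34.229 False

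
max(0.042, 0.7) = 0.7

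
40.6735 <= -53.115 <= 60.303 False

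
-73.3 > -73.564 True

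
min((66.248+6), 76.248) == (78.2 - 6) False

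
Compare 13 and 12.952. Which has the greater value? 13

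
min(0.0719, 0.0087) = 0.0087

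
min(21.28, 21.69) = 21.28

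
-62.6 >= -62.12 False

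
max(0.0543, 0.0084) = 0.0543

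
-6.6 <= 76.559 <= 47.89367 False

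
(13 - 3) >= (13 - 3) True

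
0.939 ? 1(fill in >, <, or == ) <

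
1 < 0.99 False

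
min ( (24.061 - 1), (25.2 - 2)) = 23.061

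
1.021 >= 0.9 True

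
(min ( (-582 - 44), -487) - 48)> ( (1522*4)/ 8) False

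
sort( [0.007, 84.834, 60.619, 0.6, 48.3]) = [0.007, 0.6, 48.3, 60.619, 84.834]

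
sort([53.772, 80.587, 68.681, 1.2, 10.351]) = [1.2, 10.351, 53.772, 68.681, 80.587]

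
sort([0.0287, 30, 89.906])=[0.0287, 30, 89.906]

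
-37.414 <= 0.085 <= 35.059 True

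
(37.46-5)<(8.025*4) False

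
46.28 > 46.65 False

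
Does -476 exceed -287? No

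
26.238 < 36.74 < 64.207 True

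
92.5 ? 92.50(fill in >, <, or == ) ==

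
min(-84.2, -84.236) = -84.236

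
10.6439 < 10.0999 False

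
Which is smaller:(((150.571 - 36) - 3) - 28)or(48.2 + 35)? (48.2 + 35)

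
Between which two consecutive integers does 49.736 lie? 49 and 50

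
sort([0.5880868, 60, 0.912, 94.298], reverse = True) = [94.298, 60, 0.912, 0.5880868]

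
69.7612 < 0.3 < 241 False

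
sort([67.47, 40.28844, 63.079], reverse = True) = [67.47, 63.079, 40.28844]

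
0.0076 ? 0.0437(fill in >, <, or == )<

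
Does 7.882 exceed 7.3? Yes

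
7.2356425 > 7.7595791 False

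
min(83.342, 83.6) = 83.342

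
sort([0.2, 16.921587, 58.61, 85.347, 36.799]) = [0.2, 16.921587, 36.799, 58.61, 85.347]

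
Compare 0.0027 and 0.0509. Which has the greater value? 0.0509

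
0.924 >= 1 False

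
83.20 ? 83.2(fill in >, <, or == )==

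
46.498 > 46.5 False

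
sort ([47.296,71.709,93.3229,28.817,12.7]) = [12.7,28.817,47.296,71.709,93.3229]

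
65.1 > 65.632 False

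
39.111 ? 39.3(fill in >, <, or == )<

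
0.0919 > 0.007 True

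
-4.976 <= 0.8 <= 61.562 True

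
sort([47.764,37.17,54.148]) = [37.17,47.764,54.148]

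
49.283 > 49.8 False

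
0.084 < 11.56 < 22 True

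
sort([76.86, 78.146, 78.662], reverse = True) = [78.662, 78.146, 76.86]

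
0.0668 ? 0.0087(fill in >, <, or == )>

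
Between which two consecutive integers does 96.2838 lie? 96 and 97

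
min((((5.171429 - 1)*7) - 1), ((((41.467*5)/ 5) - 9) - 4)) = 28.200003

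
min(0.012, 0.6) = 0.012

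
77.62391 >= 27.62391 True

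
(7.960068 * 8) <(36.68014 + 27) False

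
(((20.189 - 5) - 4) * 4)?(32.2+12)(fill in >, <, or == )>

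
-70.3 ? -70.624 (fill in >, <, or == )>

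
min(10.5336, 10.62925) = 10.5336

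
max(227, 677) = 677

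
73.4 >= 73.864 False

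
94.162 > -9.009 True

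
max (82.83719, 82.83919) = 82.83919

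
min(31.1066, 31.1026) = 31.1026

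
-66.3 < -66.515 False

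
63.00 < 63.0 False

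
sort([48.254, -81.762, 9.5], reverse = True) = [48.254, 9.5, -81.762]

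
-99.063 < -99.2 False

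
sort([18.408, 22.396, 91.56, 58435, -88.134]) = [-88.134, 18.408, 22.396, 91.56, 58435]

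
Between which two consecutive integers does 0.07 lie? 0 and 1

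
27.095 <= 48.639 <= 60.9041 True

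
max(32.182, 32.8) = 32.8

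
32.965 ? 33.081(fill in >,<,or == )<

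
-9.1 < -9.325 False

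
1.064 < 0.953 False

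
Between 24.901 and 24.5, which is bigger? 24.901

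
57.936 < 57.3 False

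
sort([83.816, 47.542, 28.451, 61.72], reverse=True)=[83.816, 61.72, 47.542, 28.451]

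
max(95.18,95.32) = 95.32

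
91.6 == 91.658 False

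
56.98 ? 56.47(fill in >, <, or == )>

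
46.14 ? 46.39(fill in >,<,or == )<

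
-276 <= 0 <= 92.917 True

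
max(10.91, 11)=11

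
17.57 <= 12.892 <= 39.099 False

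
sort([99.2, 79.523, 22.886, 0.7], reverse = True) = [99.2, 79.523, 22.886, 0.7]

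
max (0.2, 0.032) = 0.2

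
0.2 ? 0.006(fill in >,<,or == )>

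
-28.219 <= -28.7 False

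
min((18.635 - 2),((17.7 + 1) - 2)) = 16.635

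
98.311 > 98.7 False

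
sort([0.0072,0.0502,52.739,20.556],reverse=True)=[52.739,20.556,0.0502,0.0072]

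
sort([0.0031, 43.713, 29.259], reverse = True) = [43.713, 29.259, 0.0031]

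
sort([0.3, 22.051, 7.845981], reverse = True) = [22.051, 7.845981, 0.3]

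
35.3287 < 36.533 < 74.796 True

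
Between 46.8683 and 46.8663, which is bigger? 46.8683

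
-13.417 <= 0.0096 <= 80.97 True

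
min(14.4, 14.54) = 14.4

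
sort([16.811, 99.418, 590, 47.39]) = [16.811, 47.39, 99.418, 590]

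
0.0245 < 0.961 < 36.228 True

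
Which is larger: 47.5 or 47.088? 47.5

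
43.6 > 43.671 False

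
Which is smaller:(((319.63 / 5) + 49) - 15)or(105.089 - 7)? (((319.63 / 5) + 49) - 15)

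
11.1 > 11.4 False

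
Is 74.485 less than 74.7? Yes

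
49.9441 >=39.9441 True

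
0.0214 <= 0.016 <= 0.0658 False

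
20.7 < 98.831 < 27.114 False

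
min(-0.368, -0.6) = -0.6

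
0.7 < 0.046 False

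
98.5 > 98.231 True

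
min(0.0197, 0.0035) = 0.0035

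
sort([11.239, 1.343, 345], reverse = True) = [345, 11.239, 1.343]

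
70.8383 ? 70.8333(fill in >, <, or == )>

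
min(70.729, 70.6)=70.6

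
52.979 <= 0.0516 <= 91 False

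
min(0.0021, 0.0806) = 0.0021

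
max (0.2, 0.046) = 0.2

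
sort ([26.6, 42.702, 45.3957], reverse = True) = [45.3957, 42.702, 26.6]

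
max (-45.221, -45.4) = -45.221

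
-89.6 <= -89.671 False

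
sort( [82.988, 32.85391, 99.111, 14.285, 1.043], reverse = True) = [99.111, 82.988, 32.85391, 14.285, 1.043]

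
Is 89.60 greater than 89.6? No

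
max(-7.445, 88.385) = 88.385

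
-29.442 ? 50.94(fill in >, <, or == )<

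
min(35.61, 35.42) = 35.42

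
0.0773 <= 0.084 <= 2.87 True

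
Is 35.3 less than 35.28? No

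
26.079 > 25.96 True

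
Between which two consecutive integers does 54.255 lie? 54 and 55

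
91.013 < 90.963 False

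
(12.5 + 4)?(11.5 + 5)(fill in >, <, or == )==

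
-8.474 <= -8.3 True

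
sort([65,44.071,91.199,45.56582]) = [44.071,45.56582,65,91.199]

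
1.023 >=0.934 True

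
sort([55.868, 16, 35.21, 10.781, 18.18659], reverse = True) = [55.868, 35.21, 18.18659, 16, 10.781]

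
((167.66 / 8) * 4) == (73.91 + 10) False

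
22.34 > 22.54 False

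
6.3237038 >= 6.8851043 False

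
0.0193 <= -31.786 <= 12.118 False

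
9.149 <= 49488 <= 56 False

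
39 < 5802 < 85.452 False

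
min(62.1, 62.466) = 62.1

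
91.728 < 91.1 False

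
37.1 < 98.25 True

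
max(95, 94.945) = 95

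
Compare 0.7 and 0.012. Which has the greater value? 0.7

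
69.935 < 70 True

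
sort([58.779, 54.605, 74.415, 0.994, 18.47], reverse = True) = [74.415, 58.779, 54.605, 18.47, 0.994]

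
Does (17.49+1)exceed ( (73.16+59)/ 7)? No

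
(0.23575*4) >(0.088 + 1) False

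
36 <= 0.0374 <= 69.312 False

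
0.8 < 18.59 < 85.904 True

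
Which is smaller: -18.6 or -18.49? -18.6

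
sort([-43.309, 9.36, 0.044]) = [-43.309, 0.044, 9.36]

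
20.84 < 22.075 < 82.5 True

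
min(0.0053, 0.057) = 0.0053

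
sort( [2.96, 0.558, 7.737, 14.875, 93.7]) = [0.558, 2.96, 7.737, 14.875, 93.7]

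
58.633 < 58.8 True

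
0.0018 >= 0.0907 False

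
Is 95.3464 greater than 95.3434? Yes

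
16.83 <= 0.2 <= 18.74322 False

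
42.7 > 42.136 True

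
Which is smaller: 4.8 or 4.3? 4.3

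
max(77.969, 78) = 78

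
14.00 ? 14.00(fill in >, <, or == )==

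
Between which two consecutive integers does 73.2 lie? 73 and 74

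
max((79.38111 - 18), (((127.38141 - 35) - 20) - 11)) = 61.38141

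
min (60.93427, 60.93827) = 60.93427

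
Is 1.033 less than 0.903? No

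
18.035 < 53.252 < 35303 True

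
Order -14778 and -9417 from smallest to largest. -14778, -9417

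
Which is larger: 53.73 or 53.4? 53.73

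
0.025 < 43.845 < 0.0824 False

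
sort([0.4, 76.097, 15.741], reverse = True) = [76.097, 15.741, 0.4]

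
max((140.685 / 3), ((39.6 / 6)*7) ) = 46.895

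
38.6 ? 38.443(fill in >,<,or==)>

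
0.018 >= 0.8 False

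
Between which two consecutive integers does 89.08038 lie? 89 and 90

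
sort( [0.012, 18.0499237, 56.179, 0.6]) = [0.012, 0.6, 18.0499237, 56.179]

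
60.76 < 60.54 False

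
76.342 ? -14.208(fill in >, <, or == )>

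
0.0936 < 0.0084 False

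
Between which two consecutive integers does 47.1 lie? 47 and 48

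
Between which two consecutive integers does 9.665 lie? 9 and 10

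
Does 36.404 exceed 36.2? Yes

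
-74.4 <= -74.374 True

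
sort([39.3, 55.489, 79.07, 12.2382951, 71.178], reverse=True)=[79.07, 71.178, 55.489, 39.3, 12.2382951]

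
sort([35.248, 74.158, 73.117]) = [35.248, 73.117, 74.158]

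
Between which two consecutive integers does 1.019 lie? 1 and 2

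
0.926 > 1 False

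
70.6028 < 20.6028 False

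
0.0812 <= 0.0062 False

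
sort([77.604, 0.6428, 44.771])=[0.6428, 44.771, 77.604]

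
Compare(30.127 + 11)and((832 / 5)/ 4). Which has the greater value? ((832 / 5)/ 4)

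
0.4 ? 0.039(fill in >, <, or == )>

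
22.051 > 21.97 True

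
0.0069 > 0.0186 False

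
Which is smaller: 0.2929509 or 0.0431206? 0.0431206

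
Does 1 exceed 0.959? Yes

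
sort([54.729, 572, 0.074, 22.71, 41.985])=[0.074, 22.71, 41.985, 54.729, 572]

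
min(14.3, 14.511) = 14.3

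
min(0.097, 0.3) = 0.097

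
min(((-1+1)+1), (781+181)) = 1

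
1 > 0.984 True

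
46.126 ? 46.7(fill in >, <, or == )<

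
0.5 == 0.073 False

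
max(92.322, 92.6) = 92.6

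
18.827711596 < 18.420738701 False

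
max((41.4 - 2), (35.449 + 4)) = 39.449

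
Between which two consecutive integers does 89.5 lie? 89 and 90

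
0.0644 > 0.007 True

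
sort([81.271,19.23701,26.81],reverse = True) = [81.271,26.81,19.23701]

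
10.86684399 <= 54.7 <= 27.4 False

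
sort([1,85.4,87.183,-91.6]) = [-91.6,1,85.4,87.183]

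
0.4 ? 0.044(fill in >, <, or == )>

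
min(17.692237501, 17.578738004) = 17.578738004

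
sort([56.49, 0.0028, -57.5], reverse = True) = [56.49, 0.0028, -57.5]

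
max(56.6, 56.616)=56.616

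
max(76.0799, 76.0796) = 76.0799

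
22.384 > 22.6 False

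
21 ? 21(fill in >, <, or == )==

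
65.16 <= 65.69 True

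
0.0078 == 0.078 False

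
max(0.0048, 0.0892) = 0.0892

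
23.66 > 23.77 False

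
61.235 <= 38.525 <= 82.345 False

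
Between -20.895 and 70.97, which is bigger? 70.97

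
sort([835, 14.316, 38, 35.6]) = [14.316, 35.6, 38, 835]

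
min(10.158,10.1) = 10.1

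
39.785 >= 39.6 True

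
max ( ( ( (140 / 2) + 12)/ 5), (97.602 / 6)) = 16.4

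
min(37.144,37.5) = 37.144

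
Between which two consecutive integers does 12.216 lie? 12 and 13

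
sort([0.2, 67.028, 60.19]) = [0.2, 60.19, 67.028]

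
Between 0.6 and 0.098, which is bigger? 0.6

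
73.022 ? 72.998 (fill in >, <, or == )>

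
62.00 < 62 False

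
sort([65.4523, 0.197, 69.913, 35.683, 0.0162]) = [0.0162, 0.197, 35.683, 65.4523, 69.913]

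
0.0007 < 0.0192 True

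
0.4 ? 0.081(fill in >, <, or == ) >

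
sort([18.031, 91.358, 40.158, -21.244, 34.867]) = [-21.244, 18.031, 34.867, 40.158, 91.358]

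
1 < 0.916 False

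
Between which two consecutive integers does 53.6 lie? 53 and 54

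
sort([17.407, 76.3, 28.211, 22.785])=[17.407, 22.785, 28.211, 76.3]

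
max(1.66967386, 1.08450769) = 1.66967386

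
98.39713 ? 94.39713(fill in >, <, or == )>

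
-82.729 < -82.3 True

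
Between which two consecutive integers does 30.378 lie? 30 and 31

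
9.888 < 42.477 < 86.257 True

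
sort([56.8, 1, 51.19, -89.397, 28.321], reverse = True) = [56.8, 51.19, 28.321, 1, -89.397]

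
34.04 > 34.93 False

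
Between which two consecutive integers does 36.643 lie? 36 and 37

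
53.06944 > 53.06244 True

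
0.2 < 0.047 False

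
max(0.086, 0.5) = 0.5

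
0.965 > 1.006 False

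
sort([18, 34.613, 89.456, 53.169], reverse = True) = [89.456, 53.169, 34.613, 18]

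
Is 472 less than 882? Yes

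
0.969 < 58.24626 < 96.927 True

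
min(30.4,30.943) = 30.4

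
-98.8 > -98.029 False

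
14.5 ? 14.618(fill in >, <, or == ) <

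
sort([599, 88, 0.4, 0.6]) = [0.4, 0.6, 88, 599]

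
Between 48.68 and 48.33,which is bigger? 48.68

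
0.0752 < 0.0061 False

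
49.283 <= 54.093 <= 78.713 True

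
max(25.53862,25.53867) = 25.53867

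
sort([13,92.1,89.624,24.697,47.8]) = [13,24.697,47.8,89.624,92.1]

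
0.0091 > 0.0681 False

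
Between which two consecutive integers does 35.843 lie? 35 and 36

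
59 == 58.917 False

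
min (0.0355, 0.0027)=0.0027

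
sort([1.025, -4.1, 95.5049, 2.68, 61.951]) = [-4.1, 1.025, 2.68, 61.951, 95.5049]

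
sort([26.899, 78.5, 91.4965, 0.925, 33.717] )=[0.925, 26.899, 33.717, 78.5, 91.4965]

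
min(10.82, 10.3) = 10.3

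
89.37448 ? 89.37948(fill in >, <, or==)<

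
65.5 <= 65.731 True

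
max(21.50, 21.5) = 21.5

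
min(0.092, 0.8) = 0.092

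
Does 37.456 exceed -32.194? Yes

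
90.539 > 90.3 True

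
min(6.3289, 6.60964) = 6.3289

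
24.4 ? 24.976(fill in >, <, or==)<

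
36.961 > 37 False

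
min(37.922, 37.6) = 37.6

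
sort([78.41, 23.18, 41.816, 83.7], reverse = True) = [83.7, 78.41, 41.816, 23.18]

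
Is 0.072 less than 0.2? Yes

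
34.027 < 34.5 True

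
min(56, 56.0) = 56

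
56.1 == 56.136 False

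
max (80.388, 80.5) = 80.5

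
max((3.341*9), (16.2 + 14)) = 30.2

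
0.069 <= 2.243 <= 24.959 True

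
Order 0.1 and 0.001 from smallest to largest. 0.001, 0.1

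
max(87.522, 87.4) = 87.522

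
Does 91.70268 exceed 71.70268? Yes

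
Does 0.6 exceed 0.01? Yes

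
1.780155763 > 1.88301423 False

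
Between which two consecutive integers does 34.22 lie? 34 and 35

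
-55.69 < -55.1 True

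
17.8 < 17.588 False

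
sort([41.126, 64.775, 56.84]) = [41.126, 56.84, 64.775]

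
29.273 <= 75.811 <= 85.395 True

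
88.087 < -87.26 False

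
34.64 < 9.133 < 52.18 False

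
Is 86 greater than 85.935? Yes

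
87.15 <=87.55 True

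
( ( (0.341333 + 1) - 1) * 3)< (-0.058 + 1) False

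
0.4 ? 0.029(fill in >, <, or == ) >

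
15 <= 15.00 True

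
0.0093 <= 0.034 True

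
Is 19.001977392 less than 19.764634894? Yes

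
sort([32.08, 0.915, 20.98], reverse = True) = [32.08, 20.98, 0.915]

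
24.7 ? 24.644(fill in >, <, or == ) >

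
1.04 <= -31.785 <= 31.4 False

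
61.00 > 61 False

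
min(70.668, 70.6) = 70.6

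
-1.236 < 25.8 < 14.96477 False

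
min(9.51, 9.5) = 9.5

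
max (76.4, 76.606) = 76.606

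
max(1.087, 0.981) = 1.087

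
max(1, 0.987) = 1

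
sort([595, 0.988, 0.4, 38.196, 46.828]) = [0.4, 0.988, 38.196, 46.828, 595]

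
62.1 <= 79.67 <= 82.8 True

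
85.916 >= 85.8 True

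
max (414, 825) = 825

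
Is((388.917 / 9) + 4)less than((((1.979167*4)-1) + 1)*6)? Yes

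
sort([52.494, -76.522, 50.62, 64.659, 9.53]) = [-76.522, 9.53, 50.62, 52.494, 64.659]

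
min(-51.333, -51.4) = -51.4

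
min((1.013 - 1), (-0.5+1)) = 0.013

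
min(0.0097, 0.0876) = 0.0097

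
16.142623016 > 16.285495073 False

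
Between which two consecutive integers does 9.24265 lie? 9 and 10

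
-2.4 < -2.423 False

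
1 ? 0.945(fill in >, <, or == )>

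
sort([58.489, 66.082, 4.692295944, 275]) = [4.692295944, 58.489, 66.082, 275]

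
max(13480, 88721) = 88721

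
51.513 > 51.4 True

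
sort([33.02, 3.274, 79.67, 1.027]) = [1.027, 3.274, 33.02, 79.67]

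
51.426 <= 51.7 True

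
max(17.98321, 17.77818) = 17.98321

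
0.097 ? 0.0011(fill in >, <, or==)>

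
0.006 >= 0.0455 False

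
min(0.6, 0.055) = 0.055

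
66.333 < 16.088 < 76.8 False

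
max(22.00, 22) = 22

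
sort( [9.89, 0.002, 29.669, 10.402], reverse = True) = [29.669, 10.402, 9.89, 0.002]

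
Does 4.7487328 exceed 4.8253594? No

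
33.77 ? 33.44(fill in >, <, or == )>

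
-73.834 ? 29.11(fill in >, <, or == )<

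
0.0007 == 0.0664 False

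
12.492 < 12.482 False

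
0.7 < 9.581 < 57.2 True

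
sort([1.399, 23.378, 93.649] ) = [1.399, 23.378, 93.649]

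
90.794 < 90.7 False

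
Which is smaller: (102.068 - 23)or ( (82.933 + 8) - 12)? ( (82.933 + 8) - 12)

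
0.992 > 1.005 False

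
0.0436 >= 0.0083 True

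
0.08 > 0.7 False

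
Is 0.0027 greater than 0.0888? No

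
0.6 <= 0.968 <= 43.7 True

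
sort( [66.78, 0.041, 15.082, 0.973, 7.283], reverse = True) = [66.78, 15.082, 7.283, 0.973, 0.041]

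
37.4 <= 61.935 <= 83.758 True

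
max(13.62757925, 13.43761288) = 13.62757925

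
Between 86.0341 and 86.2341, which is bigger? 86.2341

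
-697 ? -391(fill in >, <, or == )<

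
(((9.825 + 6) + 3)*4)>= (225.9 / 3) True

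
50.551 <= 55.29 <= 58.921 True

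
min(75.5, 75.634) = 75.5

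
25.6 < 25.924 True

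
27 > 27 False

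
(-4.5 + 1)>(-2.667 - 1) True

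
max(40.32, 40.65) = 40.65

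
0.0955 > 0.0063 True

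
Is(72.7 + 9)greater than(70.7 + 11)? No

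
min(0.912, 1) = 0.912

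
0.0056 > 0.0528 False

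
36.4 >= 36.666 False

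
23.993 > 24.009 False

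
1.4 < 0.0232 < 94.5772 False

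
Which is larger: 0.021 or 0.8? 0.8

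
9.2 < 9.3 True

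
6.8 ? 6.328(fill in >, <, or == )>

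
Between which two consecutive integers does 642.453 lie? 642 and 643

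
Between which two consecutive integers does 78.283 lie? 78 and 79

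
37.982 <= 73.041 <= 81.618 True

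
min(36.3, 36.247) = 36.247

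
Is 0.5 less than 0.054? No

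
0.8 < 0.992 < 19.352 True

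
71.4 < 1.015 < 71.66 False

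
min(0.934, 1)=0.934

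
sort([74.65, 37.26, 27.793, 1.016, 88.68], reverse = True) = [88.68, 74.65, 37.26, 27.793, 1.016]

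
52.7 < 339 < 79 False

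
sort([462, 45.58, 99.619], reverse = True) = [462, 99.619, 45.58]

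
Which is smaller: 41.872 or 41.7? 41.7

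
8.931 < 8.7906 False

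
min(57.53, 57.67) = 57.53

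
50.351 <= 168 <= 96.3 False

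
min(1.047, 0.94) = 0.94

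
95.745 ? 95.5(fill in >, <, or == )>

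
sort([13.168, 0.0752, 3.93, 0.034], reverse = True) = [13.168, 3.93, 0.0752, 0.034]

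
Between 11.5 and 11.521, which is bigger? 11.521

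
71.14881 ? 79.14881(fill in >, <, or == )<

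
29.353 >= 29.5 False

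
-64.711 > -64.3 False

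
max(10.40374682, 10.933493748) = 10.933493748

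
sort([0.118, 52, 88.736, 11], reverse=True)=[88.736, 52, 11, 0.118]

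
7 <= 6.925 False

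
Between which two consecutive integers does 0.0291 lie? 0 and 1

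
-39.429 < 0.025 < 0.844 True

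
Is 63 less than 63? No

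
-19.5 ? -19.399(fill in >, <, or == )<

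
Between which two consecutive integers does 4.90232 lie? 4 and 5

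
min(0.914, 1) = 0.914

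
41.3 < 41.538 True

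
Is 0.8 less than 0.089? No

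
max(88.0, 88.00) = 88.00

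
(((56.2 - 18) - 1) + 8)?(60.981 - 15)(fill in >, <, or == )<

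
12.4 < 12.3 False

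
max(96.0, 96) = 96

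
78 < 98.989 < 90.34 False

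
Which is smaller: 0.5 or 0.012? 0.012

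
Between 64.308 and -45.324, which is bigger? 64.308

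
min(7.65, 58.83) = 7.65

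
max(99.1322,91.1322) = 99.1322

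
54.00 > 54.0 False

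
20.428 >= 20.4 True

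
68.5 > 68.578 False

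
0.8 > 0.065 True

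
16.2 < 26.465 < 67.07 True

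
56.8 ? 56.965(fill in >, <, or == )<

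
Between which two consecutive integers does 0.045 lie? 0 and 1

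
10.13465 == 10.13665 False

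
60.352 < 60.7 True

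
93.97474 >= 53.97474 True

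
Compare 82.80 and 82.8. They are equal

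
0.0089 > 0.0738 False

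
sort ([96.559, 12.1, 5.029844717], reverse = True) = [96.559, 12.1, 5.029844717]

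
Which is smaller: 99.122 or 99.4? 99.122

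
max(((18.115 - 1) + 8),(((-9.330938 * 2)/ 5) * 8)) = 25.115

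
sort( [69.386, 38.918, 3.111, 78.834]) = [3.111, 38.918, 69.386, 78.834]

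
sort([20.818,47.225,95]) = [20.818,47.225,95]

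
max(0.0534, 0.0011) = 0.0534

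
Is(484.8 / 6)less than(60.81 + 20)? Yes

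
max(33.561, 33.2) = 33.561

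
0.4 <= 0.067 False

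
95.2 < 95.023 False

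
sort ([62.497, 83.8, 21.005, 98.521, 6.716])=[6.716, 21.005, 62.497, 83.8, 98.521]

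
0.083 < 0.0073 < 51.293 False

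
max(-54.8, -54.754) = -54.754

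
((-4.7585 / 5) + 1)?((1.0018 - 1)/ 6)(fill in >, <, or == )>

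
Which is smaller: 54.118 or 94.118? 54.118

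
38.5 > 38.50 False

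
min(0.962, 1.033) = 0.962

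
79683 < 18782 False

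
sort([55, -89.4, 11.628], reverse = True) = [55, 11.628, -89.4]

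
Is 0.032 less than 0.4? Yes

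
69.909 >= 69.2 True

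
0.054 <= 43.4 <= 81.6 True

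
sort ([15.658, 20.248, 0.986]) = [0.986, 15.658, 20.248]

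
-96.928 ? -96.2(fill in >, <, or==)<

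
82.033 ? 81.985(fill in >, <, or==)>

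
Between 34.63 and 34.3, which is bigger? 34.63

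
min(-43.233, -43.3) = -43.3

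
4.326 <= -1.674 False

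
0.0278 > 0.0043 True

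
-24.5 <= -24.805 False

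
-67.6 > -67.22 False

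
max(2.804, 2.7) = 2.804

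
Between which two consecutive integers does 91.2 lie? 91 and 92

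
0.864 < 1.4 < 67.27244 True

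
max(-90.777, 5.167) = 5.167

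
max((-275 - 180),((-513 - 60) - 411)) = -455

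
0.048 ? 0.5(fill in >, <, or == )<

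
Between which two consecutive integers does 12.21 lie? 12 and 13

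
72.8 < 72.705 False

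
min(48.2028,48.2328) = 48.2028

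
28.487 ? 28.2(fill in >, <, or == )>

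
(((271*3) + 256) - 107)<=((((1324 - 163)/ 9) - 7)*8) True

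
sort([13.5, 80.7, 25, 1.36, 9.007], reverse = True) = [80.7, 25, 13.5, 9.007, 1.36]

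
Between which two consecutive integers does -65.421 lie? -66 and -65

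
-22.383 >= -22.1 False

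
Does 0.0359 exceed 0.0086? Yes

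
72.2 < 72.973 True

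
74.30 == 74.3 True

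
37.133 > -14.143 True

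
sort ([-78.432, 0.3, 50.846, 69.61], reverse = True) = [69.61, 50.846, 0.3, -78.432]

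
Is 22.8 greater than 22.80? No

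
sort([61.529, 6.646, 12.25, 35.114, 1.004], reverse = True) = [61.529, 35.114, 12.25, 6.646, 1.004]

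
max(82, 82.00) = 82.00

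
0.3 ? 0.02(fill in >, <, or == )>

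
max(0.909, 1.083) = 1.083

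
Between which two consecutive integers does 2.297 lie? 2 and 3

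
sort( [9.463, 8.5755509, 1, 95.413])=[1, 8.5755509, 9.463, 95.413]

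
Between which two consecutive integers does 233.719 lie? 233 and 234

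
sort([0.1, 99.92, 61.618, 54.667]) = [0.1, 54.667, 61.618, 99.92]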